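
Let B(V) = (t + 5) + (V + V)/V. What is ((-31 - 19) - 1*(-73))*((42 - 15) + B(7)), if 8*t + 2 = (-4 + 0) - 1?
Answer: 6095/8 ≈ 761.88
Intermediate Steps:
t = -7/8 (t = -¼ + ((-4 + 0) - 1)/8 = -¼ + (-4 - 1)/8 = -¼ + (⅛)*(-5) = -¼ - 5/8 = -7/8 ≈ -0.87500)
B(V) = 49/8 (B(V) = (-7/8 + 5) + (V + V)/V = 33/8 + (2*V)/V = 33/8 + 2 = 49/8)
((-31 - 19) - 1*(-73))*((42 - 15) + B(7)) = ((-31 - 19) - 1*(-73))*((42 - 15) + 49/8) = (-50 + 73)*(27 + 49/8) = 23*(265/8) = 6095/8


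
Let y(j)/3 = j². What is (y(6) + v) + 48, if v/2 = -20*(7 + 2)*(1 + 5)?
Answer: -2004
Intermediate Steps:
y(j) = 3*j²
v = -2160 (v = 2*(-20*(7 + 2)*(1 + 5)) = 2*(-180*6) = 2*(-20*54) = 2*(-1080) = -2160)
(y(6) + v) + 48 = (3*6² - 2160) + 48 = (3*36 - 2160) + 48 = (108 - 2160) + 48 = -2052 + 48 = -2004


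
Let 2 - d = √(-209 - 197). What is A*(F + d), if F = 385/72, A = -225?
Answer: -13225/8 + 225*I*√406 ≈ -1653.1 + 4533.6*I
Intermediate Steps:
d = 2 - I*√406 (d = 2 - √(-209 - 197) = 2 - √(-406) = 2 - I*√406 ≈ 2.0 - 20.149*I)
F = 385/72 (F = 385*(1/72) = 385/72 ≈ 5.3472)
A*(F + d) = -225*(385/72 + (2 - I*√406)) = -225*(529/72 - I*√406) = -13225/8 + 225*I*√406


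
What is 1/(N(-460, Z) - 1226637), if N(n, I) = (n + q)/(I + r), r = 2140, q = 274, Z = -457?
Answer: -561/688143419 ≈ -8.1524e-7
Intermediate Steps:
N(n, I) = (274 + n)/(2140 + I) (N(n, I) = (n + 274)/(I + 2140) = (274 + n)/(2140 + I))
1/(N(-460, Z) - 1226637) = 1/((274 - 460)/(2140 - 457) - 1226637) = 1/(-186/1683 - 1226637) = 1/((1/1683)*(-186) - 1226637) = 1/(-62/561 - 1226637) = 1/(-688143419/561) = -561/688143419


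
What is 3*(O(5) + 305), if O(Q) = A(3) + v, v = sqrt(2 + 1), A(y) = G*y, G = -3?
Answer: 888 + 3*sqrt(3) ≈ 893.20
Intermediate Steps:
A(y) = -3*y
v = sqrt(3) ≈ 1.7320
O(Q) = -9 + sqrt(3) (O(Q) = -3*3 + sqrt(3) = -9 + sqrt(3))
3*(O(5) + 305) = 3*((-9 + sqrt(3)) + 305) = 3*(296 + sqrt(3)) = 888 + 3*sqrt(3)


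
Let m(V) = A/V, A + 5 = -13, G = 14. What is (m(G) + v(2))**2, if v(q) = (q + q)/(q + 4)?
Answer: 169/441 ≈ 0.38322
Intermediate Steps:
A = -18 (A = -5 - 13 = -18)
m(V) = -18/V
v(q) = 2*q/(4 + q) (v(q) = (2*q)/(4 + q) = 2*q/(4 + q))
(m(G) + v(2))**2 = (-18/14 + 2*2/(4 + 2))**2 = (-18*1/14 + 2*2/6)**2 = (-9/7 + 2*2*(1/6))**2 = (-9/7 + 2/3)**2 = (-13/21)**2 = 169/441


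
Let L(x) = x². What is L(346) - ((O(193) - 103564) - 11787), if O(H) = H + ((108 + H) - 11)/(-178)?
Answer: 20903931/89 ≈ 2.3488e+5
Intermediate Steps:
O(H) = -97/178 + 177*H/178 (O(H) = H + (97 + H)*(-1/178) = H + (-97/178 - H/178) = -97/178 + 177*H/178)
L(346) - ((O(193) - 103564) - 11787) = 346² - (((-97/178 + (177/178)*193) - 103564) - 11787) = 119716 - (((-97/178 + 34161/178) - 103564) - 11787) = 119716 - ((17032/89 - 103564) - 11787) = 119716 - (-9200164/89 - 11787) = 119716 - 1*(-10249207/89) = 119716 + 10249207/89 = 20903931/89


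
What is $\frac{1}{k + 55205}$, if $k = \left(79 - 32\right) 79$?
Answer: $\frac{1}{58918} \approx 1.6973 \cdot 10^{-5}$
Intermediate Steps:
$k = 3713$ ($k = 47 \cdot 79 = 3713$)
$\frac{1}{k + 55205} = \frac{1}{3713 + 55205} = \frac{1}{58918}$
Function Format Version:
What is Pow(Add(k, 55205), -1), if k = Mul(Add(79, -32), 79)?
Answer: Rational(1, 58918) ≈ 1.6973e-5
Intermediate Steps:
k = 3713 (k = Mul(47, 79) = 3713)
Pow(Add(k, 55205), -1) = Pow(Add(3713, 55205), -1) = Pow(58918, -1) = Rational(1, 58918)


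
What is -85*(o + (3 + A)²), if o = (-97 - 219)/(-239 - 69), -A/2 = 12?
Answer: -2893060/77 ≈ -37572.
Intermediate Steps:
A = -24 (A = -2*12 = -24)
o = 79/77 (o = -316/(-308) = -316*(-1/308) = 79/77 ≈ 1.0260)
-85*(o + (3 + A)²) = -85*(79/77 + (3 - 24)²) = -85*(79/77 + (-21)²) = -85*(79/77 + 441) = -85*34036/77 = -2893060/77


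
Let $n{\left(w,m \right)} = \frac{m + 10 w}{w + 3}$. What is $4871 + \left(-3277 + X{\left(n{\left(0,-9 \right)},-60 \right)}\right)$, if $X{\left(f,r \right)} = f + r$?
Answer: $1531$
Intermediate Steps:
$n{\left(w,m \right)} = \frac{m + 10 w}{3 + w}$
$4871 + \left(-3277 + X{\left(n{\left(0,-9 \right)},-60 \right)}\right) = 4871 - \left(3337 - \frac{-9 + 10 \cdot 0}{3 + 0}\right) = 4871 - \left(3337 - \frac{-9 + 0}{3}\right) = 4871 + \left(-3277 + \left(\frac{1}{3} \left(-9\right) - 60\right)\right) = 4871 - 3340 = 1531$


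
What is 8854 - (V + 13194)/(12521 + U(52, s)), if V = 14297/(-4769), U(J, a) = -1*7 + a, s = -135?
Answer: 522636975265/59035451 ≈ 8852.9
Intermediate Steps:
U(J, a) = -7 + a
V = -14297/4769 (V = 14297*(-1/4769) = -14297/4769 ≈ -2.9979)
8854 - (V + 13194)/(12521 + U(52, s)) = 8854 - (-14297/4769 + 13194)/(12521 + (-7 - 135)) = 8854 - 62907889/(4769*(12521 - 142)) = 8854 - 62907889/(4769*12379) = 8854 - 1*62907889/59035451 = 8854 - 62907889/59035451 = 522636975265/59035451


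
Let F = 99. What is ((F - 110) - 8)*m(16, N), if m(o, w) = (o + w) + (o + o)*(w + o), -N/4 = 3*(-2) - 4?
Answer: -35112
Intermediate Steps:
N = 40 (N = -4*(3*(-2) - 4) = -4*(-6 - 4) = -4*(-10) = 40)
m(o, w) = o + w + 2*o*(o + w) (m(o, w) = (o + w) + (2*o)*(o + w) = (o + w) + 2*o*(o + w) = o + w + 2*o*(o + w))
((F - 110) - 8)*m(16, N) = ((99 - 110) - 8)*(16 + 40 + 2*16² + 2*16*40) = (-11 - 8)*(16 + 40 + 2*256 + 1280) = -19*(16 + 40 + 512 + 1280) = -19*1848 = -35112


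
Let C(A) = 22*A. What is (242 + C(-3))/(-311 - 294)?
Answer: -16/55 ≈ -0.29091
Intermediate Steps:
(242 + C(-3))/(-311 - 294) = (242 + 22*(-3))/(-311 - 294) = (242 - 66)/(-605) = 176*(-1/605) = -16/55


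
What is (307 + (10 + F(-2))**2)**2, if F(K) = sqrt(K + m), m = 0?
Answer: 163225 + 16200*I*sqrt(2) ≈ 1.6323e+5 + 22910.0*I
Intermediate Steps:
F(K) = sqrt(K) (F(K) = sqrt(K + 0) = sqrt(K))
(307 + (10 + F(-2))**2)**2 = (307 + (10 + sqrt(-2))**2)**2 = (307 + (10 + I*sqrt(2))**2)**2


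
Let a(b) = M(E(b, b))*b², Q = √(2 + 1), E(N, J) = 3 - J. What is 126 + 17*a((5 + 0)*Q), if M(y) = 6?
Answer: 7776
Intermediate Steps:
Q = √3 ≈ 1.7320
a(b) = 6*b²
126 + 17*a((5 + 0)*Q) = 126 + 17*(6*((5 + 0)*√3)²) = 126 + 17*(6*(5*√3)²) = 126 + 17*(6*75) = 126 + 17*450 = 126 + 7650 = 7776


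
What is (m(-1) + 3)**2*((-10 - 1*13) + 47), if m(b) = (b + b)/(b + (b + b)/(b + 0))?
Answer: 24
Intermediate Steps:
m(b) = 2*b/(2 + b) (m(b) = (2*b)/(b + (2*b)/b) = (2*b)/(b + 2) = (2*b)/(2 + b) = 2*b/(2 + b))
(m(-1) + 3)**2*((-10 - 1*13) + 47) = (2*(-1)/(2 - 1) + 3)**2*((-10 - 1*13) + 47) = (2*(-1)/1 + 3)**2*((-10 - 13) + 47) = (2*(-1)*1 + 3)**2*(-23 + 47) = (-2 + 3)**2*24 = 1**2*24 = 1*24 = 24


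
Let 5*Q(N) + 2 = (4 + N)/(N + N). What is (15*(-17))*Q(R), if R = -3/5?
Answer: 493/2 ≈ 246.50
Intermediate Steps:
R = -⅗ (R = -3*⅕ = -⅗ ≈ -0.60000)
Q(N) = -⅖ + (4 + N)/(10*N) (Q(N) = -⅖ + ((4 + N)/(N + N))/5 = -⅖ + ((4 + N)/((2*N)))/5 = -⅖ + ((4 + N)*(1/(2*N)))/5 = -⅖ + ((4 + N)/(2*N))/5 = -⅖ + (4 + N)/(10*N))
(15*(-17))*Q(R) = (15*(-17))*((4 - 3*(-⅗))/(10*(-⅗))) = -51*(-5)*(4 + 9/5)/(2*3) = -51*(-5)*29/(2*3*5) = -255*(-29/30) = 493/2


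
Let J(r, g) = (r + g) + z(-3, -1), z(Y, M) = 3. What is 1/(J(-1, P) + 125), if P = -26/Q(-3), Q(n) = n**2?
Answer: 9/1117 ≈ 0.0080573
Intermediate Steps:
P = -26/9 (P = -26/((-3)**2) = -26/9 ≈ -2.8889)
J(r, g) = 3 + g + r (J(r, g) = (r + g) + 3 = (g + r) + 3 = 3 + g + r)
1/(J(-1, P) + 125) = 1/((3 - 26/9 - 1) + 125) = 1/(-8/9 + 125) = 1/(1117/9) = 9/1117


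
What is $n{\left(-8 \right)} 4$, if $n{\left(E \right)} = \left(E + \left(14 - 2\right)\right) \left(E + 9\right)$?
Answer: $16$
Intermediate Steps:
$n{\left(E \right)} = \left(9 + E\right) \left(12 + E\right)$ ($n{\left(E \right)} = \left(E + \left(14 - 2\right)\right) \left(9 + E\right) = \left(E + 12\right) \left(9 + E\right) = \left(12 + E\right) \left(9 + E\right) = \left(9 + E\right) \left(12 + E\right)$)
$n{\left(-8 \right)} 4 = \left(108 + \left(-8\right)^{2} + 21 \left(-8\right)\right) 4 = \left(108 + 64 - 168\right) 4 = 4 \cdot 4 = 16$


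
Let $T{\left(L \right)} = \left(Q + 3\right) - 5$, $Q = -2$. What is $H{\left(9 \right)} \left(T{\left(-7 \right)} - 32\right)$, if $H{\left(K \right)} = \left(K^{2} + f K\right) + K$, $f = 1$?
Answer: $-3564$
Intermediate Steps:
$T{\left(L \right)} = -4$ ($T{\left(L \right)} = \left(-2 + 3\right) - 5 = 1 - 5 = -4$)
$H{\left(K \right)} = K^{2} + 2 K$ ($H{\left(K \right)} = \left(K^{2} + 1 K\right) + K = \left(K^{2} + K\right) + K = \left(K + K^{2}\right) + K = K^{2} + 2 K$)
$H{\left(9 \right)} \left(T{\left(-7 \right)} - 32\right) = 9 \left(2 + 9\right) \left(-4 - 32\right) = 9 \cdot 11 \left(-36\right) = 99 \left(-36\right) = -3564$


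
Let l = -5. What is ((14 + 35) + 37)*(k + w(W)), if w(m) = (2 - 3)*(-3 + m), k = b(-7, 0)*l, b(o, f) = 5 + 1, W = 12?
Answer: -3354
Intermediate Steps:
b(o, f) = 6
k = -30 (k = 6*(-5) = -30)
w(m) = 3 - m (w(m) = -(-3 + m) = 3 - m)
((14 + 35) + 37)*(k + w(W)) = ((14 + 35) + 37)*(-30 + (3 - 1*12)) = (49 + 37)*(-30 + (3 - 12)) = 86*(-30 - 9) = 86*(-39) = -3354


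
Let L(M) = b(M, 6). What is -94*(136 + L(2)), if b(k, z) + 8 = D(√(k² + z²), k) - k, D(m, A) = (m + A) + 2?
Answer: -12220 - 188*√10 ≈ -12815.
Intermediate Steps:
D(m, A) = 2 + A + m (D(m, A) = (A + m) + 2 = 2 + A + m)
b(k, z) = -6 + √(k² + z²) (b(k, z) = -8 + ((2 + k + √(k² + z²)) - k) = -8 + (2 + √(k² + z²)) = -6 + √(k² + z²))
L(M) = -6 + √(36 + M²) (L(M) = -6 + √(M² + 6²) = -6 + √(M² + 36) = -6 + √(36 + M²))
-94*(136 + L(2)) = -94*(136 + (-6 + √(36 + 2²))) = -94*(136 + (-6 + √(36 + 4))) = -94*(136 + (-6 + √40)) = -94*(136 + (-6 + 2*√10)) = -94*(130 + 2*√10) = -12220 - 188*√10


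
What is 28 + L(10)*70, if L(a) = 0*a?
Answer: 28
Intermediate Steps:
L(a) = 0
28 + L(10)*70 = 28 + 0*70 = 28 + 0 = 28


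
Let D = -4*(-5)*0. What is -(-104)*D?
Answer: 0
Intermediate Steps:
D = 0 (D = 20*0 = 0)
-(-104)*D = -(-104)*0 = -26*0 = 0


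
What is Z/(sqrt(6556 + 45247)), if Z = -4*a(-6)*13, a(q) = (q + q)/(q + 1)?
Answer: -624*sqrt(51803)/259015 ≈ -0.54832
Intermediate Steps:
a(q) = 2*q/(1 + q) (a(q) = (2*q)/(1 + q) = 2*q/(1 + q))
Z = -624/5 (Z = -8*(-6)/(1 - 6)*13 = -8*(-6)/(-5)*13 = -8*(-6)*(-1)/5*13 = -4*12/5*13 = -48/5*13 = -624/5 ≈ -124.80)
Z/(sqrt(6556 + 45247)) = -624/(5*sqrt(6556 + 45247)) = -624*sqrt(51803)/51803/5 = -624*sqrt(51803)/259015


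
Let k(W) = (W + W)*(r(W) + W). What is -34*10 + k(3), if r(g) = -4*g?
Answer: -394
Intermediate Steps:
k(W) = -6*W² (k(W) = (W + W)*(-4*W + W) = (2*W)*(-3*W) = -6*W²)
-34*10 + k(3) = -34*10 - 6*3² = -340 - 6*9 = -340 - 54 = -394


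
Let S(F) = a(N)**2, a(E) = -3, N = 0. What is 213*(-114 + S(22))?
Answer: -22365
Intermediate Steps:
S(F) = 9 (S(F) = (-3)**2 = 9)
213*(-114 + S(22)) = 213*(-114 + 9) = 213*(-105) = -22365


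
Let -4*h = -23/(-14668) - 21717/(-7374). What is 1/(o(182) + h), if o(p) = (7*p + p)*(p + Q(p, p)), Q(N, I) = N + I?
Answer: 72107888/57323987251595 ≈ 1.2579e-6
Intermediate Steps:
h = -53119093/72107888 (h = -(-23/(-14668) - 21717/(-7374))/4 = -(-23*(-1/14668) - 21717*(-1/7374))/4 = -(23/14668 + 7239/2458)/4 = -¼*53119093/18026972 = -53119093/72107888 ≈ -0.73666)
Q(N, I) = I + N
o(p) = 24*p² (o(p) = (7*p + p)*(p + (p + p)) = (8*p)*(p + 2*p) = (8*p)*(3*p) = 24*p²)
1/(o(182) + h) = 1/(24*182² - 53119093/72107888) = 1/(24*33124 - 53119093/72107888) = 1/(794976 - 53119093/72107888) = 1/(57323987251595/72107888) = 72107888/57323987251595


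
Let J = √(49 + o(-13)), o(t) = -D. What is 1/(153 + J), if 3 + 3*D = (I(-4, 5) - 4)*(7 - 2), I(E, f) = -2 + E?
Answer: 459/70027 - 10*√6/70027 ≈ 0.0062048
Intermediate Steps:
D = -53/3 (D = -1 + (((-2 - 4) - 4)*(7 - 2))/3 = -1 + ((-6 - 4)*5)/3 = -1 + (-10*5)/3 = -1 + (⅓)*(-50) = -1 - 50/3 = -53/3 ≈ -17.667)
o(t) = 53/3 (o(t) = -1*(-53/3) = 53/3)
J = 10*√6/3 (J = √(49 + 53/3) = √(200/3) = 10*√6/3 ≈ 8.1650)
1/(153 + J) = 1/(153 + 10*√6/3)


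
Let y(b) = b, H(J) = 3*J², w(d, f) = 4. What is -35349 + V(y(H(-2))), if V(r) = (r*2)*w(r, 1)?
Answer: -35253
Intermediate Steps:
V(r) = 8*r (V(r) = (r*2)*4 = (2*r)*4 = 8*r)
-35349 + V(y(H(-2))) = -35349 + 8*(3*(-2)²) = -35349 + 8*(3*4) = -35349 + 8*12 = -35349 + 96 = -35253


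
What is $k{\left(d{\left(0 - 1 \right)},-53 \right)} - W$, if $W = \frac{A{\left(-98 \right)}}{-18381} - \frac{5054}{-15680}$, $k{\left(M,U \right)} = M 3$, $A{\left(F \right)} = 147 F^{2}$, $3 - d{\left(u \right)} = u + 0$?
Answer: $\frac{607202553}{6862240} \approx 88.485$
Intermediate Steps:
$d{\left(u \right)} = 3 - u$ ($d{\left(u \right)} = 3 - \left(u + 0\right) = 3 - u$)
$k{\left(M,U \right)} = 3 M$
$W = - \frac{524855673}{6862240}$ ($W = \frac{147 \left(-98\right)^{2}}{-18381} - \frac{5054}{-15680} = 147 \cdot 9604 \left(- \frac{1}{18381}\right) - - \frac{361}{1120} = 1411788 \left(- \frac{1}{18381}\right) + \frac{361}{1120} = - \frac{470596}{6127} + \frac{361}{1120} = - \frac{524855673}{6862240} \approx -76.485$)
$k{\left(d{\left(0 - 1 \right)},-53 \right)} - W = 3 \left(3 - \left(0 - 1\right)\right) - - \frac{524855673}{6862240} = 3 \left(3 - -1\right) + \frac{524855673}{6862240} = 3 \left(3 + 1\right) + \frac{524855673}{6862240} = 3 \cdot 4 + \frac{524855673}{6862240} = 12 + \frac{524855673}{6862240} = \frac{607202553}{6862240}$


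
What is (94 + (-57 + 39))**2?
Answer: 5776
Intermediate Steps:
(94 + (-57 + 39))**2 = (94 - 18)**2 = 76**2 = 5776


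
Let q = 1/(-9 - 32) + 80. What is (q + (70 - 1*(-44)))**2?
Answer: 63250209/1681 ≈ 37627.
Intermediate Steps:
q = 3279/41 (q = 1/(-41) + 80 = -1/41 + 80 = 3279/41 ≈ 79.976)
(q + (70 - 1*(-44)))**2 = (3279/41 + (70 - 1*(-44)))**2 = (3279/41 + (70 + 44))**2 = (3279/41 + 114)**2 = (7953/41)**2 = 63250209/1681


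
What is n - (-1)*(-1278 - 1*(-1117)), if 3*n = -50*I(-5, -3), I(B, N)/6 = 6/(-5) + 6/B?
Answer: 79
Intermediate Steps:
I(B, N) = -36/5 + 36/B (I(B, N) = 6*(6/(-5) + 6/B) = 6*(6*(-1/5) + 6/B) = 6*(-6/5 + 6/B) = -36/5 + 36/B)
n = 240 (n = (-50*(-36/5 + 36/(-5)))/3 = (-50*(-36/5 + 36*(-1/5)))/3 = (-50*(-36/5 - 36/5))/3 = (-50*(-72/5))/3 = (1/3)*720 = 240)
n - (-1)*(-1278 - 1*(-1117)) = 240 - (-1)*(-1278 - 1*(-1117)) = 240 - (-1)*(-1278 + 1117) = 240 - (-1)*(-161) = 240 - 1*161 = 240 - 161 = 79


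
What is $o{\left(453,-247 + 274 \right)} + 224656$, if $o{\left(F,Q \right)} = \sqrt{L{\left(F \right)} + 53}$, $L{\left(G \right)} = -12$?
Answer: $224656 + \sqrt{41} \approx 2.2466 \cdot 10^{5}$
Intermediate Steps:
$o{\left(F,Q \right)} = \sqrt{41}$ ($o{\left(F,Q \right)} = \sqrt{-12 + 53} = \sqrt{41}$)
$o{\left(453,-247 + 274 \right)} + 224656 = \sqrt{41} + 224656 = 224656 + \sqrt{41}$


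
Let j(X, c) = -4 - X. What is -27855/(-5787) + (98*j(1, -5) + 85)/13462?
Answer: 41404475/8656066 ≈ 4.7833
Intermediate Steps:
-27855/(-5787) + (98*j(1, -5) + 85)/13462 = -27855/(-5787) + (98*(-4 - 1*1) + 85)/13462 = -27855*(-1/5787) + (98*(-4 - 1) + 85)*(1/13462) = 3095/643 + (98*(-5) + 85)*(1/13462) = 3095/643 + (-490 + 85)*(1/13462) = 3095/643 - 405*1/13462 = 3095/643 - 405/13462 = 41404475/8656066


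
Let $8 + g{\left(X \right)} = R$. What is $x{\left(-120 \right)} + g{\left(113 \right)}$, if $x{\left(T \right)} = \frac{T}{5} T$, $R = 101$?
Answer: $2973$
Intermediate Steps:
$g{\left(X \right)} = 93$ ($g{\left(X \right)} = -8 + 101 = 93$)
$x{\left(T \right)} = \frac{T^{2}}{5}$ ($x{\left(T \right)} = T \frac{1}{5} T = \frac{T}{5} T = \frac{T^{2}}{5}$)
$x{\left(-120 \right)} + g{\left(113 \right)} = \frac{\left(-120\right)^{2}}{5} + 93 = \frac{1}{5} \cdot 14400 + 93 = 2880 + 93 = 2973$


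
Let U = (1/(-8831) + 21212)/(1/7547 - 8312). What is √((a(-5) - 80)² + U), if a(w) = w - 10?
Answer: 2*√76913294273195897007677874/184658161651 ≈ 94.987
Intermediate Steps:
a(w) = -10 + w
U = -471242657179/184658161651 (U = (-1/8831 + 21212)/(1/7547 - 8312) = 187323171/(8831*(-62730663/7547)) = (187323171/8831)*(-7547/62730663) = -471242657179/184658161651 ≈ -2.5520)
√((a(-5) - 80)² + U) = √(((-10 - 5) - 80)² - 471242657179/184658161651) = √((-15 - 80)² - 471242657179/184658161651) = √((-95)² - 471242657179/184658161651) = √(9025 - 471242657179/184658161651) = √(1666068666243096/184658161651) = 2*√76913294273195897007677874/184658161651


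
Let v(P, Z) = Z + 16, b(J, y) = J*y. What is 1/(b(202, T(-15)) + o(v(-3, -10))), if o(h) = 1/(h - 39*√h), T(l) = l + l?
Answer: -55085406/333817596719 + 39*√6/333817596719 ≈ -0.00016502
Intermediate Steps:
T(l) = 2*l
v(P, Z) = 16 + Z
1/(b(202, T(-15)) + o(v(-3, -10))) = 1/(202*(2*(-15)) + 1/((16 - 10) - 39*√(16 - 10))) = 1/(202*(-30) + 1/(6 - 39*√6)) = 1/(-6060 + 1/(6 - 39*√6))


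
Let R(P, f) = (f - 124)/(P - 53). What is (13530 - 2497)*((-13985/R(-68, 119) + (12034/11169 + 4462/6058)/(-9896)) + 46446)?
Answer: -63443540850817900289/19693564488 ≈ -3.2215e+9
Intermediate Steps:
R(P, f) = (-124 + f)/(-53 + P)
(13530 - 2497)*((-13985/R(-68, 119) + (12034/11169 + 4462/6058)/(-9896)) + 46446) = (13530 - 2497)*((-13985*(-53 - 68)/(-124 + 119) + (12034/11169 + 4462/6058)/(-9896)) + 46446) = 11033*((-13985/(-5/(-121)) + (12034*(1/11169) + 4462*(1/6058))*(-1/9896)) + 46446) = 11033*((-13985/((-1/121*(-5))) + (12034/11169 + 2231/3029)*(-1/9896)) + 46446) = 11033*((-13985/5/121 + (61369025/33830901)*(-1/9896)) + 46446) = 11033*((-13985*121/5 - 61369025/334790596296) + 46446) = 11033*((-338437 - 61369025/334790596296) + 46446) = 11033*(-113305525099998377/334790596296 + 46446) = 11033*(-97755841064434361/334790596296) = -63443540850817900289/19693564488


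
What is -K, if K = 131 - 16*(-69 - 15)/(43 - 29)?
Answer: -227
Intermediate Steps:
K = 227 (K = 131 - (-1344)/14 = 131 - 16*(-6) = 131 + 96 = 227)
-K = -1*227 = -227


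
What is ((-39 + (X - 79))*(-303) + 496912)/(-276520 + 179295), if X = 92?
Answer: -100958/19445 ≈ -5.1920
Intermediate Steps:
((-39 + (X - 79))*(-303) + 496912)/(-276520 + 179295) = ((-39 + (92 - 79))*(-303) + 496912)/(-276520 + 179295) = ((-39 + 13)*(-303) + 496912)/(-97225) = (-26*(-303) + 496912)*(-1/97225) = (7878 + 496912)*(-1/97225) = 504790*(-1/97225) = -100958/19445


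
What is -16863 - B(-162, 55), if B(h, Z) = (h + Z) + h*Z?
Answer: -7846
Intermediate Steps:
B(h, Z) = Z + h + Z*h (B(h, Z) = (Z + h) + Z*h = Z + h + Z*h)
-16863 - B(-162, 55) = -16863 - (55 - 162 + 55*(-162)) = -16863 - (55 - 162 - 8910) = -16863 - 1*(-9017) = -16863 + 9017 = -7846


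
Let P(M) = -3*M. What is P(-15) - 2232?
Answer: -2187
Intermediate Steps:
P(-15) - 2232 = -3*(-15) - 2232 = 45 - 2232 = -2187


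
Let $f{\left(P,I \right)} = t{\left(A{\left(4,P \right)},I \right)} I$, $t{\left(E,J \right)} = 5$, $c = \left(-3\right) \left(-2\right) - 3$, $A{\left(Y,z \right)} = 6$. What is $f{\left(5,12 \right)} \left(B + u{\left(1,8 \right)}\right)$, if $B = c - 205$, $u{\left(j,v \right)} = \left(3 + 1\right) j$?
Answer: $-11880$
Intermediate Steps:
$c = 3$ ($c = 6 - 3 = 3$)
$u{\left(j,v \right)} = 4 j$
$f{\left(P,I \right)} = 5 I$
$B = -202$ ($B = 3 - 205 = -202$)
$f{\left(5,12 \right)} \left(B + u{\left(1,8 \right)}\right) = 5 \cdot 12 \left(-202 + 4 \cdot 1\right) = 60 \left(-202 + 4\right) = 60 \left(-198\right) = -11880$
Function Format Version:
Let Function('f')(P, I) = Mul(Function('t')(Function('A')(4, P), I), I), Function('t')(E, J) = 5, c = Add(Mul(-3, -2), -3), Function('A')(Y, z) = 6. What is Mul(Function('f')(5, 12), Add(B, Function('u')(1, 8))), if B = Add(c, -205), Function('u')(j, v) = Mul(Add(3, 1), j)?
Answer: -11880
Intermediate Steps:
c = 3 (c = Add(6, -3) = 3)
Function('u')(j, v) = Mul(4, j)
Function('f')(P, I) = Mul(5, I)
B = -202 (B = Add(3, -205) = -202)
Mul(Function('f')(5, 12), Add(B, Function('u')(1, 8))) = Mul(Mul(5, 12), Add(-202, Mul(4, 1))) = Mul(60, Add(-202, 4)) = Mul(60, -198) = -11880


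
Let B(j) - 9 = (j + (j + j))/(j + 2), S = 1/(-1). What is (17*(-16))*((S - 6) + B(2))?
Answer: -952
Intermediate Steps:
S = -1
B(j) = 9 + 3*j/(2 + j) (B(j) = 9 + (j + (j + j))/(j + 2) = 9 + (j + 2*j)/(2 + j) = 9 + (3*j)/(2 + j) = 9 + 3*j/(2 + j))
(17*(-16))*((S - 6) + B(2)) = (17*(-16))*((-1 - 6) + 6*(3 + 2*2)/(2 + 2)) = -272*(-7 + 6*(3 + 4)/4) = -272*(-7 + 6*(¼)*7) = -272*(-7 + 21/2) = -272*7/2 = -952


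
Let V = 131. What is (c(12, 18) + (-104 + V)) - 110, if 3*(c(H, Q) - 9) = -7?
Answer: -229/3 ≈ -76.333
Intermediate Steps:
c(H, Q) = 20/3 (c(H, Q) = 9 + (⅓)*(-7) = 9 - 7/3 = 20/3)
(c(12, 18) + (-104 + V)) - 110 = (20/3 + (-104 + 131)) - 110 = (20/3 + 27) - 110 = 101/3 - 110 = -229/3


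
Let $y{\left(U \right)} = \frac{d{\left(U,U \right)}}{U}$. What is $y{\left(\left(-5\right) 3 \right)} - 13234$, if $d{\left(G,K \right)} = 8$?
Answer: $- \frac{198518}{15} \approx -13235.0$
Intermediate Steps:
$y{\left(U \right)} = \frac{8}{U}$
$y{\left(\left(-5\right) 3 \right)} - 13234 = \frac{8}{\left(-5\right) 3} - 13234 = \frac{8}{-15} - 13234 = 8 \left(- \frac{1}{15}\right) - 13234 = - \frac{8}{15} - 13234 = - \frac{198518}{15}$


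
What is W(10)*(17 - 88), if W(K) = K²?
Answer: -7100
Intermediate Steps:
W(10)*(17 - 88) = 10²*(17 - 88) = 100*(-71) = -7100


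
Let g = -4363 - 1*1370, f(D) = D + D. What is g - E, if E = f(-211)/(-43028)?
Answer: -123339973/21514 ≈ -5733.0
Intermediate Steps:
f(D) = 2*D
g = -5733 (g = -4363 - 1370 = -5733)
E = 211/21514 (E = (2*(-211))/(-43028) = -422*(-1/43028) = 211/21514 ≈ 0.0098076)
g - E = -5733 - 1*211/21514 = -5733 - 211/21514 = -123339973/21514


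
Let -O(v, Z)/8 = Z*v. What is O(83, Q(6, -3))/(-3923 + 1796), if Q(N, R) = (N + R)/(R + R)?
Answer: -332/2127 ≈ -0.15609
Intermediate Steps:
Q(N, R) = (N + R)/(2*R) (Q(N, R) = (N + R)/((2*R)) = (N + R)*(1/(2*R)) = (N + R)/(2*R))
O(v, Z) = -8*Z*v
O(83, Q(6, -3))/(-3923 + 1796) = (-8*(1/2)*(6 - 3)/(-3)*83)/(-3923 + 1796) = -8*(1/2)*(-1/3)*3*83/(-2127) = -8*(-1/2)*83*(-1/2127) = 332*(-1/2127) = -332/2127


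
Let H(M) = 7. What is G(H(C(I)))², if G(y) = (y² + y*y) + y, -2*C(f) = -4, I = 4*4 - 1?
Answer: 11025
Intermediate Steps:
I = 15 (I = 16 - 1 = 15)
C(f) = 2 (C(f) = -½*(-4) = 2)
G(y) = y + 2*y² (G(y) = (y² + y²) + y = 2*y² + y = y + 2*y²)
G(H(C(I)))² = (7*(1 + 2*7))² = (7*(1 + 14))² = (7*15)² = 105² = 11025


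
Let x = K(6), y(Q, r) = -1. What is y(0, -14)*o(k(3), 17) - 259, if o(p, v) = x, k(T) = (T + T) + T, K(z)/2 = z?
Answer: -271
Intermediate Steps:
K(z) = 2*z
k(T) = 3*T (k(T) = 2*T + T = 3*T)
x = 12 (x = 2*6 = 12)
o(p, v) = 12
y(0, -14)*o(k(3), 17) - 259 = -1*12 - 259 = -12 - 259 = -271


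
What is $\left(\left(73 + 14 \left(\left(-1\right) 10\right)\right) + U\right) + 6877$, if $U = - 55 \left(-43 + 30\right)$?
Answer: $7525$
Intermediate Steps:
$U = 715$ ($U = \left(-55\right) \left(-13\right) = 715$)
$\left(\left(73 + 14 \left(\left(-1\right) 10\right)\right) + U\right) + 6877 = \left(\left(73 + 14 \left(\left(-1\right) 10\right)\right) + 715\right) + 6877 = \left(\left(73 + 14 \left(-10\right)\right) + 715\right) + 6877 = \left(\left(73 - 140\right) + 715\right) + 6877 = \left(-67 + 715\right) + 6877 = 648 + 6877 = 7525$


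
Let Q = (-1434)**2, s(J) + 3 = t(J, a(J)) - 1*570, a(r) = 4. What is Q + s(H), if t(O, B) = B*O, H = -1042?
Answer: 2051615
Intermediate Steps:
s(J) = -573 + 4*J (s(J) = -3 + (4*J - 1*570) = -3 + (4*J - 570) = -3 + (-570 + 4*J) = -573 + 4*J)
Q = 2056356
Q + s(H) = 2056356 + (-573 + 4*(-1042)) = 2056356 + (-573 - 4168) = 2056356 - 4741 = 2051615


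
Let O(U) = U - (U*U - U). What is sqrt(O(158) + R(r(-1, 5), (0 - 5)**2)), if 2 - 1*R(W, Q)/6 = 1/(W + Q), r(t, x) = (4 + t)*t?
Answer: 3*I*sqrt(331221)/11 ≈ 156.96*I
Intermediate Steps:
r(t, x) = t*(4 + t)
R(W, Q) = 12 - 6/(Q + W) (R(W, Q) = 12 - 6/(W + Q) = 12 - 6/(Q + W))
O(U) = -U**2 + 2*U (O(U) = U - (U**2 - U) = U + (U - U**2) = -U**2 + 2*U)
sqrt(O(158) + R(r(-1, 5), (0 - 5)**2)) = sqrt(158*(2 - 1*158) + 6*(-1 + 2*(0 - 5)**2 + 2*(-(4 - 1)))/((0 - 5)**2 - (4 - 1))) = sqrt(158*(2 - 158) + 6*(-1 + 2*(-5)**2 + 2*(-1*3))/((-5)**2 - 1*3)) = sqrt(158*(-156) + 6*(-1 + 2*25 + 2*(-3))/(25 - 3)) = sqrt(-24648 + 6*(-1 + 50 - 6)/22) = sqrt(-24648 + 6*(1/22)*43) = sqrt(-24648 + 129/11) = sqrt(-270999/11) = 3*I*sqrt(331221)/11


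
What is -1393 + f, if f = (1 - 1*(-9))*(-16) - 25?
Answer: -1578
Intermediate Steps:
f = -185 (f = (1 + 9)*(-16) - 25 = 10*(-16) - 25 = -160 - 25 = -185)
-1393 + f = -1393 - 185 = -1578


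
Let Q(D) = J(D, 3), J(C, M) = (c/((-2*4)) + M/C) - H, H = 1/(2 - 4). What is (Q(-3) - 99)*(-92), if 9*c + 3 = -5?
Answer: 82294/9 ≈ 9143.8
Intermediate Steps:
c = -8/9 (c = -⅓ + (⅑)*(-5) = -⅓ - 5/9 = -8/9 ≈ -0.88889)
H = -½ (H = 1/(-2) = -½ ≈ -0.50000)
J(C, M) = 11/18 + M/C (J(C, M) = (-8/(9*((-2*4))) + M/C) - 1*(-½) = (-8/9/(-8) + M/C) + ½ = (-8/9*(-⅛) + M/C) + ½ = (⅑ + M/C) + ½ = 11/18 + M/C)
Q(D) = 11/18 + 3/D
(Q(-3) - 99)*(-92) = ((11/18 + 3/(-3)) - 99)*(-92) = ((11/18 + 3*(-⅓)) - 99)*(-92) = ((11/18 - 1) - 99)*(-92) = (-7/18 - 99)*(-92) = -1789/18*(-92) = 82294/9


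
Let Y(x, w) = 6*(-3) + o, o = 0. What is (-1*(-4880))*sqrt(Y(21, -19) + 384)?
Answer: 4880*sqrt(366) ≈ 93360.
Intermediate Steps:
Y(x, w) = -18 (Y(x, w) = 6*(-3) + 0 = -18 + 0 = -18)
(-1*(-4880))*sqrt(Y(21, -19) + 384) = (-1*(-4880))*sqrt(-18 + 384) = 4880*sqrt(366)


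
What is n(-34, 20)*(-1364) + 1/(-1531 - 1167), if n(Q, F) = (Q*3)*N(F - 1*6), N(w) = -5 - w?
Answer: -7131979537/2698 ≈ -2.6434e+6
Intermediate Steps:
n(Q, F) = 3*Q*(1 - F) (n(Q, F) = (Q*3)*(-5 - (F - 1*6)) = (3*Q)*(-5 - (F - 6)) = (3*Q)*(-5 - (-6 + F)) = (3*Q)*(-5 + (6 - F)) = (3*Q)*(1 - F) = 3*Q*(1 - F))
n(-34, 20)*(-1364) + 1/(-1531 - 1167) = (3*(-34)*(1 - 1*20))*(-1364) + 1/(-1531 - 1167) = (3*(-34)*(1 - 20))*(-1364) + 1/(-2698) = (3*(-34)*(-19))*(-1364) - 1/2698 = 1938*(-1364) - 1/2698 = -2643432 - 1/2698 = -7131979537/2698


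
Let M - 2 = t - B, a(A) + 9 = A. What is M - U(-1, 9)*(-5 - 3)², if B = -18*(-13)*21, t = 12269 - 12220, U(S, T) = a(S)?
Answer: -4223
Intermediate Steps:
a(A) = -9 + A
U(S, T) = -9 + S
t = 49
B = 4914 (B = 234*21 = 4914)
M = -4863 (M = 2 + (49 - 1*4914) = 2 + (49 - 4914) = 2 - 4865 = -4863)
M - U(-1, 9)*(-5 - 3)² = -4863 - (-9 - 1)*(-5 - 3)² = -4863 - (-10)*(-8)² = -4863 - (-10)*64 = -4863 - 1*(-640) = -4863 + 640 = -4223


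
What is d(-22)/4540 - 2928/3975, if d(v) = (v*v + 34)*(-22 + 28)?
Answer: -15647/300775 ≈ -0.052022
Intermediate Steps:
d(v) = 204 + 6*v**2 (d(v) = (v**2 + 34)*6 = (34 + v**2)*6 = 204 + 6*v**2)
d(-22)/4540 - 2928/3975 = (204 + 6*(-22)**2)/4540 - 2928/3975 = (204 + 6*484)*(1/4540) - 2928*1/3975 = (204 + 2904)*(1/4540) - 976/1325 = 3108*(1/4540) - 976/1325 = 777/1135 - 976/1325 = -15647/300775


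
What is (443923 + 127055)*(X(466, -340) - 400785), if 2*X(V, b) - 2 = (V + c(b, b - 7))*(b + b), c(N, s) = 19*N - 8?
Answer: 936344538288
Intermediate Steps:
c(N, s) = -8 + 19*N
X(V, b) = 1 + b*(-8 + V + 19*b) (X(V, b) = 1 + ((V + (-8 + 19*b))*(b + b))/2 = 1 + ((-8 + V + 19*b)*(2*b))/2 = 1 + (2*b*(-8 + V + 19*b))/2 = 1 + b*(-8 + V + 19*b))
(443923 + 127055)*(X(466, -340) - 400785) = (443923 + 127055)*((1 + 466*(-340) - 340*(-8 + 19*(-340))) - 400785) = 570978*((1 - 158440 - 340*(-8 - 6460)) - 400785) = 570978*((1 - 158440 - 340*(-6468)) - 400785) = 570978*((1 - 158440 + 2199120) - 400785) = 570978*(2040681 - 400785) = 570978*1639896 = 936344538288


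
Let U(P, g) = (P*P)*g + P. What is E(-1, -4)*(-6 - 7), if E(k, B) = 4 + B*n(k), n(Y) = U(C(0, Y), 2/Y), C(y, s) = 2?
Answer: -364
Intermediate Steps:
U(P, g) = P + g*P² (U(P, g) = P²*g + P = g*P² + P = P + g*P²)
n(Y) = 2 + 8/Y (n(Y) = 2*(1 + 2*(2/Y)) = 2*(1 + 4/Y) = 2 + 8/Y)
E(k, B) = 4 + B*(2 + 8/k)
E(-1, -4)*(-6 - 7) = (4 + 2*(-4) + 8*(-4)/(-1))*(-6 - 7) = (4 - 8 + 8*(-4)*(-1))*(-13) = (4 - 8 + 32)*(-13) = 28*(-13) = -364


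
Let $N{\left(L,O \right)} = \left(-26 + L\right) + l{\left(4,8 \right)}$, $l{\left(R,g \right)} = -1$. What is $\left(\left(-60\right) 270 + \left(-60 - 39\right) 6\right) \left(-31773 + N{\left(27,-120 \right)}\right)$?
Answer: $533595762$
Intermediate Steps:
$N{\left(L,O \right)} = -27 + L$ ($N{\left(L,O \right)} = \left(-26 + L\right) - 1 = -27 + L$)
$\left(\left(-60\right) 270 + \left(-60 - 39\right) 6\right) \left(-31773 + N{\left(27,-120 \right)}\right) = \left(\left(-60\right) 270 + \left(-60 - 39\right) 6\right) \left(-31773 + \left(-27 + 27\right)\right) = \left(-16200 - 594\right) \left(-31773 + 0\right) = \left(-16200 - 594\right) \left(-31773\right) = \left(-16794\right) \left(-31773\right) = 533595762$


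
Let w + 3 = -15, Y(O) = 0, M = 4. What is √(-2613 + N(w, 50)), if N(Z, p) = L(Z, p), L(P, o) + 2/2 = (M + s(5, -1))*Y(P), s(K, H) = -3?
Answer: I*√2614 ≈ 51.127*I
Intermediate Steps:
w = -18 (w = -3 - 15 = -18)
L(P, o) = -1 (L(P, o) = -1 + (4 - 3)*0 = -1 + 1*0 = -1 + 0 = -1)
N(Z, p) = -1
√(-2613 + N(w, 50)) = √(-2613 - 1) = √(-2614) = I*√2614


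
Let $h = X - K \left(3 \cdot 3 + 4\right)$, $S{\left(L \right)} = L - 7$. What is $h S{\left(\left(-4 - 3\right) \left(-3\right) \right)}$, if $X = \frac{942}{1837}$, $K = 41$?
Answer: $- \frac{13694506}{1837} \approx -7454.8$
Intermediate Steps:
$X = \frac{942}{1837}$ ($X = 942 \cdot \frac{1}{1837} = \frac{942}{1837} \approx 0.51279$)
$S{\left(L \right)} = -7 + L$
$h = - \frac{978179}{1837}$ ($h = \frac{942}{1837} - 41 \left(3 \cdot 3 + 4\right) = \frac{942}{1837} - 41 \left(9 + 4\right) = \frac{942}{1837} - 41 \cdot 13 = \frac{942}{1837} - 533 = - \frac{978179}{1837} \approx -532.49$)
$h S{\left(\left(-4 - 3\right) \left(-3\right) \right)} = - \frac{978179 \left(-7 + \left(-4 - 3\right) \left(-3\right)\right)}{1837} = - \frac{978179 \left(-7 - -21\right)}{1837} = - \frac{978179 \left(-7 + 21\right)}{1837} = \left(- \frac{978179}{1837}\right) 14 = - \frac{13694506}{1837}$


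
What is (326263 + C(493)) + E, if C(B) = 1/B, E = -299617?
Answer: 13136479/493 ≈ 26646.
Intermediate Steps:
(326263 + C(493)) + E = (326263 + 1/493) - 299617 = 160847660/493 - 299617 = 13136479/493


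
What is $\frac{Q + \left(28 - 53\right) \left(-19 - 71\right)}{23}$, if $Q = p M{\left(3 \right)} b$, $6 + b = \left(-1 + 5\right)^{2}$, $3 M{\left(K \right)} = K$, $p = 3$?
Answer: $\frac{2280}{23} \approx 99.13$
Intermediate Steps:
$M{\left(K \right)} = \frac{K}{3}$
$b = 10$ ($b = -6 + \left(-1 + 5\right)^{2} = -6 + 4^{2} = -6 + 16 = 10$)
$Q = 30$ ($Q = 3 \cdot \frac{1}{3} \cdot 3 \cdot 10 = 3 \cdot 1 \cdot 10 = 3 \cdot 10 = 30$)
$\frac{Q + \left(28 - 53\right) \left(-19 - 71\right)}{23} = \frac{30 + \left(28 - 53\right) \left(-19 - 71\right)}{23} = \left(30 - -2250\right) \frac{1}{23} = \left(30 + 2250\right) \frac{1}{23} = 2280 \cdot \frac{1}{23} = \frac{2280}{23}$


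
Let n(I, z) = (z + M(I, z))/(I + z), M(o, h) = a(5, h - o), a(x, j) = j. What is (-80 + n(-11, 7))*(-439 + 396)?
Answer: 14835/4 ≈ 3708.8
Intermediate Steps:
M(o, h) = h - o
n(I, z) = (-I + 2*z)/(I + z) (n(I, z) = (z + (z - I))/(I + z) = (-I + 2*z)/(I + z))
(-80 + n(-11, 7))*(-439 + 396) = (-80 + (-1*(-11) + 2*7)/(-11 + 7))*(-439 + 396) = (-80 + (11 + 14)/(-4))*(-43) = (-80 - 1/4*25)*(-43) = (-80 - 25/4)*(-43) = -345/4*(-43) = 14835/4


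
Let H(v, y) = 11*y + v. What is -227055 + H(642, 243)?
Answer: -223740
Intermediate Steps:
H(v, y) = v + 11*y
-227055 + H(642, 243) = -227055 + (642 + 11*243) = -227055 + (642 + 2673) = -227055 + 3315 = -223740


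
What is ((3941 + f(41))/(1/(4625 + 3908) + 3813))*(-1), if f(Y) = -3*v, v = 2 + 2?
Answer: -33526157/32536330 ≈ -1.0304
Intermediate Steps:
v = 4
f(Y) = -12 (f(Y) = -3*4 = -12)
((3941 + f(41))/(1/(4625 + 3908) + 3813))*(-1) = ((3941 - 12)/(1/(4625 + 3908) + 3813))*(-1) = (3929/(1/8533 + 3813))*(-1) = (3929/(32536330/8533))*(-1) = (3929*(8533/32536330))*(-1) = (33526157/32536330)*(-1) = -33526157/32536330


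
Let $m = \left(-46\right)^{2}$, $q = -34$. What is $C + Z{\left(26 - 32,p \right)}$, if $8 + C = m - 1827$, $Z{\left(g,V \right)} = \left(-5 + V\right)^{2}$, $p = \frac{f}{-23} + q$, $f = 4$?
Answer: $\frac{960450}{529} \approx 1815.6$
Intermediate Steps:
$m = 2116$
$p = - \frac{786}{23}$ ($p = \frac{4}{-23} - 34 = 4 \left(- \frac{1}{23}\right) - 34 = - \frac{4}{23} - 34 = - \frac{786}{23} \approx -34.174$)
$C = 281$ ($C = -8 + \left(2116 - 1827\right) = -8 + 289 = 281$)
$C + Z{\left(26 - 32,p \right)} = 281 + \left(-5 - \frac{786}{23}\right)^{2} = 281 + \left(- \frac{901}{23}\right)^{2} = 281 + \frac{811801}{529} = \frac{960450}{529}$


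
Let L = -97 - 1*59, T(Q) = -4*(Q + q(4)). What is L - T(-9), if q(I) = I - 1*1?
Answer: -180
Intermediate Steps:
q(I) = -1 + I (q(I) = I - 1 = -1 + I)
T(Q) = -12 - 4*Q (T(Q) = -4*(Q + (-1 + 4)) = -4*(Q + 3) = -4*(3 + Q) = -12 - 4*Q)
L = -156 (L = -97 - 59 = -156)
L - T(-9) = -156 - (-12 - 4*(-9)) = -156 - (-12 + 36) = -156 - 1*24 = -156 - 24 = -180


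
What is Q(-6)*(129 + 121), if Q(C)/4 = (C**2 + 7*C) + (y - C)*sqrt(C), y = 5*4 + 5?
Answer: -6000 + 31000*I*sqrt(6) ≈ -6000.0 + 75934.0*I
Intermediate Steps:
y = 25 (y = 20 + 5 = 25)
Q(C) = 4*C**2 + 28*C + 4*sqrt(C)*(25 - C) (Q(C) = 4*((C**2 + 7*C) + (25 - C)*sqrt(C)) = 4*((C**2 + 7*C) + sqrt(C)*(25 - C)) = 4*(C**2 + 7*C + sqrt(C)*(25 - C)) = 4*C**2 + 28*C + 4*sqrt(C)*(25 - C))
Q(-6)*(129 + 121) = (-(-24)*I*sqrt(6) + 4*(-6)**2 + 28*(-6) + 100*sqrt(-6))*(129 + 121) = (-(-24)*I*sqrt(6) + 4*36 - 168 + 100*(I*sqrt(6)))*250 = (24*I*sqrt(6) + 144 - 168 + 100*I*sqrt(6))*250 = (-24 + 124*I*sqrt(6))*250 = -6000 + 31000*I*sqrt(6)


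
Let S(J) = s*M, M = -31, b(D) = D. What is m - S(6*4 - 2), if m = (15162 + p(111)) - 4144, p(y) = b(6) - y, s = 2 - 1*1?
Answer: 10944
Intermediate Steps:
s = 1 (s = 2 - 1 = 1)
S(J) = -31 (S(J) = 1*(-31) = -31)
p(y) = 6 - y
m = 10913 (m = (15162 + (6 - 1*111)) - 4144 = (15162 + (6 - 111)) - 4144 = (15162 - 105) - 4144 = 15057 - 4144 = 10913)
m - S(6*4 - 2) = 10913 - 1*(-31) = 10913 + 31 = 10944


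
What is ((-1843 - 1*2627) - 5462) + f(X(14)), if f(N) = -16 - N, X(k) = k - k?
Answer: -9948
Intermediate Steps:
X(k) = 0
((-1843 - 1*2627) - 5462) + f(X(14)) = ((-1843 - 1*2627) - 5462) + (-16 - 1*0) = ((-1843 - 2627) - 5462) + (-16 + 0) = (-4470 - 5462) - 16 = -9932 - 16 = -9948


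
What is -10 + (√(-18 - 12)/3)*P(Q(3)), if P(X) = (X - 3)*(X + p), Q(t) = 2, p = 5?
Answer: -10 - 7*I*√30/3 ≈ -10.0 - 12.78*I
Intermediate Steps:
P(X) = (-3 + X)*(5 + X) (P(X) = (X - 3)*(X + 5) = (-3 + X)*(5 + X))
-10 + (√(-18 - 12)/3)*P(Q(3)) = -10 + (√(-18 - 12)/3)*(-15 + 2² + 2*2) = -10 + (√(-30)*(⅓))*(-15 + 4 + 4) = -10 + ((I*√30)*(⅓))*(-7) = -10 + (I*√30/3)*(-7) = -10 - 7*I*√30/3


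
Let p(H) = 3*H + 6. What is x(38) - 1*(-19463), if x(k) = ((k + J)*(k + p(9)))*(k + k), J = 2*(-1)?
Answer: 213719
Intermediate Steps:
p(H) = 6 + 3*H
J = -2
x(k) = 2*k*(-2 + k)*(33 + k) (x(k) = ((k - 2)*(k + (6 + 3*9)))*(k + k) = ((-2 + k)*(k + (6 + 27)))*(2*k) = ((-2 + k)*(k + 33))*(2*k) = ((-2 + k)*(33 + k))*(2*k) = 2*k*(-2 + k)*(33 + k))
x(38) - 1*(-19463) = 2*38*(-66 + 38² + 31*38) - 1*(-19463) = 2*38*(-66 + 1444 + 1178) + 19463 = 2*38*2556 + 19463 = 194256 + 19463 = 213719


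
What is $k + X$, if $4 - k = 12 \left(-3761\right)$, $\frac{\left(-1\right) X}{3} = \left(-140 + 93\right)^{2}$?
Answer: $38509$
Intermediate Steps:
$X = -6627$ ($X = - 3 \left(-140 + 93\right)^{2} = - 3 \left(-47\right)^{2} = \left(-3\right) 2209 = -6627$)
$k = 45136$ ($k = 4 - 12 \left(-3761\right) = 4 - -45132 = 4 + 45132 = 45136$)
$k + X = 45136 - 6627 = 38509$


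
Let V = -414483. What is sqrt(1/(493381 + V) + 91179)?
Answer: sqrt(567579646941214)/78898 ≈ 301.96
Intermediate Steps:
sqrt(1/(493381 + V) + 91179) = sqrt(1/(493381 - 414483) + 91179) = sqrt(1/78898 + 91179) = sqrt(7193840743/78898) = sqrt(567579646941214)/78898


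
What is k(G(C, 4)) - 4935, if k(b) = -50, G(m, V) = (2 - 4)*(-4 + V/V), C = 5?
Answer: -4985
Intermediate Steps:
G(m, V) = 6 (G(m, V) = -2*(-4 + 1) = -2*(-3) = 6)
k(G(C, 4)) - 4935 = -50 - 4935 = -4985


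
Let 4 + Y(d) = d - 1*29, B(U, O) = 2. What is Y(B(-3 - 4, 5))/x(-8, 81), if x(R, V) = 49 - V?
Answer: 31/32 ≈ 0.96875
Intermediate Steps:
Y(d) = -33 + d (Y(d) = -4 + (d - 1*29) = -4 + (d - 29) = -4 + (-29 + d) = -33 + d)
Y(B(-3 - 4, 5))/x(-8, 81) = (-33 + 2)/(49 - 1*81) = -31/(49 - 81) = -31/(-32) = -31*(-1/32) = 31/32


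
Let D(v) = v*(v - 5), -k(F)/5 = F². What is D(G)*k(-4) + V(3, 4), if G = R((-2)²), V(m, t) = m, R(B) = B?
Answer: 323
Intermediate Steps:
k(F) = -5*F²
G = 4 (G = (-2)² = 4)
D(v) = v*(-5 + v)
D(G)*k(-4) + V(3, 4) = (4*(-5 + 4))*(-5*(-4)²) + 3 = (4*(-1))*(-5*16) + 3 = -4*(-80) + 3 = 320 + 3 = 323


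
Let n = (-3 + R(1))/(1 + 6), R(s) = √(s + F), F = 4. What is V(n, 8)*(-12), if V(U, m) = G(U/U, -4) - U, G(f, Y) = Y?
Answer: 300/7 + 12*√5/7 ≈ 46.690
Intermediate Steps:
R(s) = √(4 + s) (R(s) = √(s + 4) = √(4 + s))
n = -3/7 + √5/7 (n = (-3 + √(4 + 1))/(1 + 6) = (-3 + √5)/7 = (-3 + √5)*(⅐) = -3/7 + √5/7 ≈ -0.10913)
V(U, m) = -4 - U
V(n, 8)*(-12) = (-4 - (-3/7 + √5/7))*(-12) = (-4 + (3/7 - √5/7))*(-12) = (-25/7 - √5/7)*(-12) = 300/7 + 12*√5/7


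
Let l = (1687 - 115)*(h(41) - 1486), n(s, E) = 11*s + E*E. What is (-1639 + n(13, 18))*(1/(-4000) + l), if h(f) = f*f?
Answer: -359264879707/1000 ≈ -3.5926e+8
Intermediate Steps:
h(f) = f**2
n(s, E) = E**2 + 11*s (n(s, E) = 11*s + E**2 = E**2 + 11*s)
l = 306540 (l = (1687 - 115)*(41**2 - 1486) = 1572*(1681 - 1486) = 1572*195 = 306540)
(-1639 + n(13, 18))*(1/(-4000) + l) = (-1639 + (18**2 + 11*13))*(1/(-4000) + 306540) = (-1639 + (324 + 143))*(-1/4000 + 306540) = (-1639 + 467)*(1226159999/4000) = -1172*1226159999/4000 = -359264879707/1000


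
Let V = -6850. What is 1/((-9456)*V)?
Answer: 1/64773600 ≈ 1.5438e-8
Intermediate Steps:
1/((-9456)*V) = 1/(-9456*(-6850)) = -1/9456*(-1/6850) = 1/64773600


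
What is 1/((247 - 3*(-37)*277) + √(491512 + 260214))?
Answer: 15497/479938155 - √751726/959876310 ≈ 3.1386e-5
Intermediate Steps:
1/((247 - 3*(-37)*277) + √(491512 + 260214)) = 1/((247 + 111*277) + √751726) = 1/((247 + 30747) + √751726) = 1/(30994 + √751726)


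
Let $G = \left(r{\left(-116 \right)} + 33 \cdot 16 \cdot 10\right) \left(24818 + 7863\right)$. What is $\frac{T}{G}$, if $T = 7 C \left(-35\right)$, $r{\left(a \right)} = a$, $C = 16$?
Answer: $- \frac{980}{42191171} \approx -2.3228 \cdot 10^{-5}$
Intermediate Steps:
$G = 168764684$ ($G = \left(-116 + 33 \cdot 16 \cdot 10\right) \left(24818 + 7863\right) = \left(-116 + 528 \cdot 10\right) 32681 = \left(-116 + 5280\right) 32681 = 5164 \cdot 32681 = 168764684$)
$T = -3920$ ($T = 7 \cdot 16 \left(-35\right) = 112 \left(-35\right) = -3920$)
$\frac{T}{G} = - \frac{3920}{168764684} = \left(-3920\right) \frac{1}{168764684} = - \frac{980}{42191171}$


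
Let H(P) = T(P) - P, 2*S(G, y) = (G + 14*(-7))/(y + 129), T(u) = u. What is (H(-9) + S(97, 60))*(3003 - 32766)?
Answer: 3307/42 ≈ 78.738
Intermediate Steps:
S(G, y) = (-98 + G)/(2*(129 + y)) (S(G, y) = ((G + 14*(-7))/(y + 129))/2 = ((G - 98)/(129 + y))/2 = ((-98 + G)/(129 + y))/2 = (-98 + G)/(2*(129 + y)))
H(P) = 0 (H(P) = P - P = 0)
(H(-9) + S(97, 60))*(3003 - 32766) = (0 + (-98 + 97)/(2*(129 + 60)))*(3003 - 32766) = (0 + (1/2)*(-1)/189)*(-29763) = (0 + (1/2)*(1/189)*(-1))*(-29763) = (0 - 1/378)*(-29763) = -1/378*(-29763) = 3307/42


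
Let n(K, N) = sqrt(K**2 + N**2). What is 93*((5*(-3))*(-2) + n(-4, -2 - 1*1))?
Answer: 3255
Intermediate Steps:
93*((5*(-3))*(-2) + n(-4, -2 - 1*1)) = 93*((5*(-3))*(-2) + sqrt((-4)**2 + (-2 - 1*1)**2)) = 93*(-15*(-2) + sqrt(16 + (-2 - 1)**2)) = 93*(30 + sqrt(16 + (-3)**2)) = 93*(30 + sqrt(16 + 9)) = 93*(30 + sqrt(25)) = 93*(30 + 5) = 93*35 = 3255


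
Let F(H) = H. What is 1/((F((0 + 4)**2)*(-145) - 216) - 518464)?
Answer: -1/521000 ≈ -1.9194e-6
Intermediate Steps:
1/((F((0 + 4)**2)*(-145) - 216) - 518464) = 1/(((0 + 4)**2*(-145) - 216) - 518464) = 1/((4**2*(-145) - 216) - 518464) = 1/((16*(-145) - 216) - 518464) = 1/((-2320 - 216) - 518464) = 1/(-2536 - 518464) = 1/(-521000) = -1/521000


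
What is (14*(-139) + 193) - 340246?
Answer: -341999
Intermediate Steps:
(14*(-139) + 193) - 340246 = (-1946 + 193) - 340246 = -1753 - 340246 = -341999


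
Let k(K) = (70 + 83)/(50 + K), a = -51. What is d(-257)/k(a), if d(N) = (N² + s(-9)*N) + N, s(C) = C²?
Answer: -44975/153 ≈ -293.95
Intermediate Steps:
d(N) = N² + 82*N (d(N) = (N² + (-9)²*N) + N = (N² + 81*N) + N = N² + 82*N)
k(K) = 153/(50 + K)
d(-257)/k(a) = (-257*(82 - 257))/((153/(50 - 51))) = (-257*(-175))/((153/(-1))) = 44975/((153*(-1))) = 44975/(-153) = 44975*(-1/153) = -44975/153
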